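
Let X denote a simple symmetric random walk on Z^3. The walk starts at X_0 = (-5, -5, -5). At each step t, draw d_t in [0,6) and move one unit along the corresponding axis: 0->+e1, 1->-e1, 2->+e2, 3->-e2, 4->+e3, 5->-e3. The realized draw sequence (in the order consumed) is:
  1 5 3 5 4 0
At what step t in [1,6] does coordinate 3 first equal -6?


2

t=0: X=(-5, -5, -5), d=1 → -e1, X_1=(-6, -5, -5)
t=1: X=(-6, -5, -5), d=5 → -e3, X_2=(-6, -5, -6)
t=2: X=(-6, -5, -6), d=3 → -e2, X_3=(-6, -6, -6)
t=3: X=(-6, -6, -6), d=5 → -e3, X_4=(-6, -6, -7)
t=4: X=(-6, -6, -7), d=4 → +e3, X_5=(-6, -6, -6)
t=5: X=(-6, -6, -6), d=0 → +e1, X_6=(-5, -6, -6)


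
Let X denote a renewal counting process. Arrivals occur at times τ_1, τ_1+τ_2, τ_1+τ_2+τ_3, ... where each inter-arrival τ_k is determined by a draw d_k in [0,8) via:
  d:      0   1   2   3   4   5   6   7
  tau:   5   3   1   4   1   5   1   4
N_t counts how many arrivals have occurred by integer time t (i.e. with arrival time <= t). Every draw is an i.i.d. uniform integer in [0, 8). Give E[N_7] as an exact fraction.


Inter-arrival values over d=0..7: [5, 3, 1, 4, 1, 5, 1, 4]
Each d has probability 1/8, so the pmf of τ is: f(1) = 3/8, f(3) = 1/8, f(4) = 1/4, f(5) = 1/4
Renewal equation for m(n) = E[N_n]: condition on τ_1 = k (if k <= n, one arrival plus a fresh copy on the remaining n−k steps): m(n) = F(n) + Σ_{k<=n} f(k)·m(n−k), where F(n) = P(τ <= n) and m(0) = 0
m(1) = F(1) = 3/8
m(2) = F(2) + f(1)·m(1) = 3/8 + 3/8·3/8 = 33/64
m(3) = F(3) + f(1)·m(2) = 1/2 + 3/8·33/64 = 355/512
m(4) = F(4) + f(1)·m(3) + f(3)·m(1) = 3/4 + 3/8·355/512 + 1/8·3/8 = 4329/4096
m(5) = F(5) + f(1)·m(4) + f(3)·m(2) + f(4)·m(1) = 1 + 3/8·4329/4096 + 1/8·33/64 + 1/4·3/8 = 50939/32768
m(6) = F(6) + f(1)·m(5) + f(3)·m(3) + f(4)·m(2) + f(5)·m(1) = 1 + 3/8·50939/32768 + 1/8·355/512 + 1/4·33/64 + 1/4·3/8 = 496049/262144
m(7) = F(7) + f(1)·m(6) + f(3)·m(4) + f(4)·m(3) + f(5)·m(2) = 1 + 3/8·496049/262144 + 1/8·4329/4096 + 1/4·355/512 + 1/4·33/64 = 4496211/2097152
E[N_7] = m(7) = 4496211/2097152

4496211/2097152


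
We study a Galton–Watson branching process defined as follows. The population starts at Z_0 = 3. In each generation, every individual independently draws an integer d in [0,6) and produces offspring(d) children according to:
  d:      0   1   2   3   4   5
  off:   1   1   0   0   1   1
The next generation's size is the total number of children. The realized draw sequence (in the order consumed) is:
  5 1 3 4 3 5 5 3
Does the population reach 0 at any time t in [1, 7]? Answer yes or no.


yes

gen 0: Z_0=3, draws=[5, 1, 3], offspring=[1, 1, 0], Z_1=2
gen 1: Z_1=2, draws=[4, 3], offspring=[1, 0], Z_2=1
gen 2: Z_2=1, draws=[5], offspring=[1], Z_3=1
gen 3: Z_3=1, draws=[5], offspring=[1], Z_4=1
gen 4: Z_4=1, draws=[3], offspring=[0], Z_5=0
gen 5: Z_5=0, draws=[], offspring=[], Z_6=0
gen 6: Z_6=0, draws=[], offspring=[], Z_7=0


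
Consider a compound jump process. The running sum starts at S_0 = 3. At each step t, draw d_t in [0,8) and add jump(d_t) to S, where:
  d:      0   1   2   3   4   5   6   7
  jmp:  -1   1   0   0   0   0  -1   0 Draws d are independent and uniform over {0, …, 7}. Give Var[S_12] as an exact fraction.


69/16

Outcome values over d=0..7: [-1, 1, 0, 0, 0, 0, -1, 0]
Σy = -1, Σy² = 3, M = 8
μ = -1/8 = -1/8,  σ² = 3/8 − (-1/8)² = 23/64
Independent increments: Var[S_12] = 12·σ² = 12·(23/64) = 69/16


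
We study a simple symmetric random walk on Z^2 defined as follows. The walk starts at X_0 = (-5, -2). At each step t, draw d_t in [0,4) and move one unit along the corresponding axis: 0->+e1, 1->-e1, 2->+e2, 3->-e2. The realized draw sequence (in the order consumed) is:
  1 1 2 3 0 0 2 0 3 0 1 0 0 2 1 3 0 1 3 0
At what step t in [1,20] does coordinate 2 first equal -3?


t=0: X=(-5, -2), d=1 → -e1, X_1=(-6, -2)
t=1: X=(-6, -2), d=1 → -e1, X_2=(-7, -2)
t=2: X=(-7, -2), d=2 → +e2, X_3=(-7, -1)
t=3: X=(-7, -1), d=3 → -e2, X_4=(-7, -2)
t=4: X=(-7, -2), d=0 → +e1, X_5=(-6, -2)
t=5: X=(-6, -2), d=0 → +e1, X_6=(-5, -2)
t=6: X=(-5, -2), d=2 → +e2, X_7=(-5, -1)
t=7: X=(-5, -1), d=0 → +e1, X_8=(-4, -1)
t=8: X=(-4, -1), d=3 → -e2, X_9=(-4, -2)
t=9: X=(-4, -2), d=0 → +e1, X_10=(-3, -2)
t=10: X=(-3, -2), d=1 → -e1, X_11=(-4, -2)
t=11: X=(-4, -2), d=0 → +e1, X_12=(-3, -2)
t=12: X=(-3, -2), d=0 → +e1, X_13=(-2, -2)
t=13: X=(-2, -2), d=2 → +e2, X_14=(-2, -1)
t=14: X=(-2, -1), d=1 → -e1, X_15=(-3, -1)
t=15: X=(-3, -1), d=3 → -e2, X_16=(-3, -2)
t=16: X=(-3, -2), d=0 → +e1, X_17=(-2, -2)
t=17: X=(-2, -2), d=1 → -e1, X_18=(-3, -2)
t=18: X=(-3, -2), d=3 → -e2, X_19=(-3, -3)
t=19: X=(-3, -3), d=0 → +e1, X_20=(-2, -3)

19


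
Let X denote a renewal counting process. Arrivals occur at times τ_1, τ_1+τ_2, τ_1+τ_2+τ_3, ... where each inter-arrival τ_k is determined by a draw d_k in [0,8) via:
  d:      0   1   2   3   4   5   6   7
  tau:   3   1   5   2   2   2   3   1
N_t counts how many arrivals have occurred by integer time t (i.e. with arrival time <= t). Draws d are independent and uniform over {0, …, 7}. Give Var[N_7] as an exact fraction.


Inter-arrival values over d=0..7: [3, 1, 5, 2, 2, 2, 3, 1]
Each d has probability 1/8, so the pmf of τ is: f(1) = 1/4, f(2) = 3/8, f(3) = 1/4, f(5) = 1/8
Let p_n(j) = P(N_n = j), with p_0 = [1]. Condition on τ_1: p_n(0) = P(τ > n), and for j >= 1, p_n(j) = Σ_{k<=n} f(k)·p_{n−k}(j−1)
p_1 = [3/4, 1/4]  (j = 0..1)
p_2 = [3/8, 9/16, 1/16]  (j = 0..2)
p_3 = [1/8, 5/8, 15/64, 1/64]  (j = 0..3)
p_4 = [1/8, 23/64, 55/128, 21/256, 1/256]  (j = 0..4)
p_5 = [0, 19/64, 119/256, 27/128, 27/1024, 1/1024]  (j = 0..5)
p_6 = [0, 11/64, 203/512, 43/128, 179/2048, 33/4096, 1/4096]  (j = 0..6)
p_7 = [0, 5/64, 161/512, 199/512, 47/256, 67/2048, 39/16384, 1/16384]  (j = 0..7)
E[N_7] = Σ j·p_7(j) = 45641/16384;  E[N_7²] = Σ j²·p_7(j) = 142181/16384
Var[N_7] = 142181/16384 − (45641/16384)² = 246392623/268435456

246392623/268435456


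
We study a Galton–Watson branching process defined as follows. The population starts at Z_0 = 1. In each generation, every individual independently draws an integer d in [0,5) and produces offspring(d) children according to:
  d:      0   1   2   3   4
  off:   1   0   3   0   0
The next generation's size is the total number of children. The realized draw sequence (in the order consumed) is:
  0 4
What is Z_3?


0

gen 0: Z_0=1, draws=[0], offspring=[1], Z_1=1
gen 1: Z_1=1, draws=[4], offspring=[0], Z_2=0
gen 2: Z_2=0, draws=[], offspring=[], Z_3=0


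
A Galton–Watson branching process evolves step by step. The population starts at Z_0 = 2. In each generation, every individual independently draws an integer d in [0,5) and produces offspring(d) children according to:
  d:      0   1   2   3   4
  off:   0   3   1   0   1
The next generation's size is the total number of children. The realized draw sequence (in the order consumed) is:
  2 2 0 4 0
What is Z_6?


gen 0: Z_0=2, draws=[2, 2], offspring=[1, 1], Z_1=2
gen 1: Z_1=2, draws=[0, 4], offspring=[0, 1], Z_2=1
gen 2: Z_2=1, draws=[0], offspring=[0], Z_3=0
gen 3: Z_3=0, draws=[], offspring=[], Z_4=0
gen 4: Z_4=0, draws=[], offspring=[], Z_5=0
gen 5: Z_5=0, draws=[], offspring=[], Z_6=0

0


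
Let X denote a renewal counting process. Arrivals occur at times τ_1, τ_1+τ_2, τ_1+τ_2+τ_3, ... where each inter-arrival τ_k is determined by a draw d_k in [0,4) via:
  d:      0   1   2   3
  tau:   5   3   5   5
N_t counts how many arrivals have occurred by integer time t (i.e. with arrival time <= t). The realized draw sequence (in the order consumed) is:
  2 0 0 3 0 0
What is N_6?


1

draw d_1=2: τ_1=5, arrival time A_1=5
draw d_2=0: τ_2=5, arrival time A_2=10
draw d_3=0: τ_3=5, arrival time A_3=15
draw d_4=3: τ_4=5, arrival time A_4=20
draw d_5=0: τ_5=5, arrival time A_5=25
draw d_6=0: τ_6=5, arrival time A_6=30
N_t over t=0..6: 0:0 1:0 2:0 3:0 4:0 5:1 6:1


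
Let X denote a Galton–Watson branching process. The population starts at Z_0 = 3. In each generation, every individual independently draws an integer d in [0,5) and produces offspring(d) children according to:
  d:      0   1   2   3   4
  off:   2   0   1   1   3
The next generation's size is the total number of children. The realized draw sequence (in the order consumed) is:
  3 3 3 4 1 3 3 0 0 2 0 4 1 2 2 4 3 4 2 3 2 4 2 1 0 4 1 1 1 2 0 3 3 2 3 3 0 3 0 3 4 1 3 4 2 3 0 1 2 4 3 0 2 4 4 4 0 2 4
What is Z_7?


gen 0: Z_0=3, draws=[3, 3, 3], offspring=[1, 1, 1], Z_1=3
gen 1: Z_1=3, draws=[4, 1, 3], offspring=[3, 0, 1], Z_2=4
gen 2: Z_2=4, draws=[3, 0, 0, 2], offspring=[1, 2, 2, 1], Z_3=6
gen 3: Z_3=6, draws=[0, 4, 1, 2, 2, 4], offspring=[2, 3, 0, 1, 1, 3], Z_4=10
gen 4: Z_4=10, draws=[3, 4, 2, 3, 2, 4, 2, 1, 0, 4], offspring=[1, 3, 1, 1, 1, 3, 1, 0, 2, 3], Z_5=16
gen 5: Z_5=16, draws=[1, 1, 1, 2, 0, 3, 3, 2, 3, 3, 0, 3, 0, 3, 4, 1], offspring=[0, 0, 0, 1, 2, 1, 1, 1, 1, 1, 2, 1, 2, 1, 3, 0], Z_6=17
gen 6: Z_6=17, draws=[3, 4, 2, 3, 0, 1, 2, 4, 3, 0, 2, 4, 4, 4, 0, 2, 4], offspring=[1, 3, 1, 1, 2, 0, 1, 3, 1, 2, 1, 3, 3, 3, 2, 1, 3], Z_7=31

31


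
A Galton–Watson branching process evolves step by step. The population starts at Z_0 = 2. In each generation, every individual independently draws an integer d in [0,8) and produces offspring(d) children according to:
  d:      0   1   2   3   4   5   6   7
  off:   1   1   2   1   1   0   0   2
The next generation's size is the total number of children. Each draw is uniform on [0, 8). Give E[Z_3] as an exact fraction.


2

Outcome values over d=0..7: [1, 1, 2, 1, 1, 0, 0, 2]
Σy = 8, Σy² = 12, M = 8
μ = 8/8 = 1,  σ² = 12/8 − (1)² = 1/2
E[Z_0] = 2
E[Z_1] = 1·E[Z_0] = 2
E[Z_2] = 1·E[Z_1] = 2
E[Z_3] = 1·E[Z_2] = 2


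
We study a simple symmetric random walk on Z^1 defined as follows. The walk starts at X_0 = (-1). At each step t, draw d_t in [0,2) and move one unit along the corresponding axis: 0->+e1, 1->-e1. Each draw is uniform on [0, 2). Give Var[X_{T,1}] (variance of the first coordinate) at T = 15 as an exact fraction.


Outcome values over d=0..1: [1, -1]
Σy = 0, Σy² = 2, M = 2
μ = 0/2 = 0,  σ² = 2/2 − (0)² = 1
Independent increments: Var[X_15] = 15·σ² = 15·(1) = 15

15


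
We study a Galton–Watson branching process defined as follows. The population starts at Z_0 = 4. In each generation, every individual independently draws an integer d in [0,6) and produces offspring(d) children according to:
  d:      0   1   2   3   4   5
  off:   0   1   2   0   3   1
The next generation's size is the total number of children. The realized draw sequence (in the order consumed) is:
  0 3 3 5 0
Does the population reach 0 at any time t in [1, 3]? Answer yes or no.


yes

gen 0: Z_0=4, draws=[0, 3, 3, 5], offspring=[0, 0, 0, 1], Z_1=1
gen 1: Z_1=1, draws=[0], offspring=[0], Z_2=0
gen 2: Z_2=0, draws=[], offspring=[], Z_3=0


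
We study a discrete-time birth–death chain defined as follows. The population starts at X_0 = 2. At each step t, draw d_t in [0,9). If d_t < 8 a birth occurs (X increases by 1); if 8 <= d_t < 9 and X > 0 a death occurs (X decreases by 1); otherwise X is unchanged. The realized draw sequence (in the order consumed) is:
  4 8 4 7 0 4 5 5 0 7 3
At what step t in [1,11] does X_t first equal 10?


10

t=0: X=2, d=4 → birth, X_1=3
t=1: X=3, d=8 → death, X_2=2
t=2: X=2, d=4 → birth, X_3=3
t=3: X=3, d=7 → birth, X_4=4
t=4: X=4, d=0 → birth, X_5=5
t=5: X=5, d=4 → birth, X_6=6
t=6: X=6, d=5 → birth, X_7=7
t=7: X=7, d=5 → birth, X_8=8
t=8: X=8, d=0 → birth, X_9=9
t=9: X=9, d=7 → birth, X_10=10
t=10: X=10, d=3 → birth, X_11=11


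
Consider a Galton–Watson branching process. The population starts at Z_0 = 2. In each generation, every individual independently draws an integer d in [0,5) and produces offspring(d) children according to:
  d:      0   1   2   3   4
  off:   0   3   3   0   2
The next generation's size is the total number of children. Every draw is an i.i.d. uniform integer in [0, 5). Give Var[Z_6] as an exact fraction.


247723327488/244140625

Outcome values over d=0..4: [0, 3, 3, 0, 2]
Σy = 8, Σy² = 22, M = 5
μ = 8/5 = 8/5,  σ² = 22/5 − (8/5)² = 46/25
V_0 = 0, E_0 = 2
V_1 = 46/25·E_0 + (8/5)²·V_0 = 92/25;  E_1 = 16/5
V_2 = 46/25·E_1 + (8/5)²·V_1 = 9568/625;  E_2 = 128/25
V_3 = 46/25·E_2 + (8/5)²·V_2 = 759552/15625;  E_3 = 1024/125
V_4 = 46/25·E_3 + (8/5)²·V_3 = 54499328/390625;  E_4 = 8192/625
V_5 = 46/25·E_4 + (8/5)²·V_4 = 3723476992/9765625;  E_5 = 65536/3125
V_6 = 46/25·E_5 + (8/5)²·V_5 = 247723327488/244140625;  E_6 = 524288/15625


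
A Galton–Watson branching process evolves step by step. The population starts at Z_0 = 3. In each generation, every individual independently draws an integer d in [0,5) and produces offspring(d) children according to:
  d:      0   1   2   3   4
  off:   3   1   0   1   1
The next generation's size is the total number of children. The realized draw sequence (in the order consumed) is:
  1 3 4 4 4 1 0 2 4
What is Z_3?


gen 0: Z_0=3, draws=[1, 3, 4], offspring=[1, 1, 1], Z_1=3
gen 1: Z_1=3, draws=[4, 4, 1], offspring=[1, 1, 1], Z_2=3
gen 2: Z_2=3, draws=[0, 2, 4], offspring=[3, 0, 1], Z_3=4

4


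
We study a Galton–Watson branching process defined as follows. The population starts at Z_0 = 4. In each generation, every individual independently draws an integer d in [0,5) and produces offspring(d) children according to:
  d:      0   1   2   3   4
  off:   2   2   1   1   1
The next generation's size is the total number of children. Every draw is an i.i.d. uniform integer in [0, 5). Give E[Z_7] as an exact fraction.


Outcome values over d=0..4: [2, 2, 1, 1, 1]
Σy = 7, Σy² = 11, M = 5
μ = 7/5 = 7/5,  σ² = 11/5 − (7/5)² = 6/25
E[Z_0] = 4
E[Z_1] = 7/5·E[Z_0] = 28/5
E[Z_2] = 7/5·E[Z_1] = 196/25
E[Z_3] = 7/5·E[Z_2] = 1372/125
E[Z_4] = 7/5·E[Z_3] = 9604/625
E[Z_5] = 7/5·E[Z_4] = 67228/3125
E[Z_6] = 7/5·E[Z_5] = 470596/15625
E[Z_7] = 7/5·E[Z_6] = 3294172/78125

3294172/78125


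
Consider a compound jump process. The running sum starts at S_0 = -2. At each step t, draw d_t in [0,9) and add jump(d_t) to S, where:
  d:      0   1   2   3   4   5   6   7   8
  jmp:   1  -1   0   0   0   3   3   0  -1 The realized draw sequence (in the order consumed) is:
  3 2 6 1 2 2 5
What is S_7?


3

t=0: S=-2, d=3, jump=0, S_1=-2
t=1: S=-2, d=2, jump=0, S_2=-2
t=2: S=-2, d=6, jump=3, S_3=1
t=3: S=1, d=1, jump=-1, S_4=0
t=4: S=0, d=2, jump=0, S_5=0
t=5: S=0, d=2, jump=0, S_6=0
t=6: S=0, d=5, jump=3, S_7=3


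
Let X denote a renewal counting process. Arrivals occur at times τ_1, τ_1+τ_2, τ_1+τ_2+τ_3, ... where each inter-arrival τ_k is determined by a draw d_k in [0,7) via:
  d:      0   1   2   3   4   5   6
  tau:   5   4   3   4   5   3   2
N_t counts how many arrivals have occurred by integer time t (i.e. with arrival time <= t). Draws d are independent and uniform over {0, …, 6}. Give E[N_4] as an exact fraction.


Inter-arrival values over d=0..6: [5, 4, 3, 4, 5, 3, 2]
Each d has probability 1/7, so the pmf of τ is: f(2) = 1/7, f(3) = 2/7, f(4) = 2/7, f(5) = 2/7
Renewal equation for m(n) = E[N_n]: condition on τ_1 = k (if k <= n, one arrival plus a fresh copy on the remaining n−k steps): m(n) = F(n) + Σ_{k<=n} f(k)·m(n−k), where F(n) = P(τ <= n) and m(0) = 0
m(1) = F(1) = 0
m(2) = F(2) = 1/7
m(3) = F(3) = 3/7
m(4) = F(4) + f(2)·m(2) = 5/7 + 1/7·1/7 = 36/49
E[N_4] = m(4) = 36/49

36/49


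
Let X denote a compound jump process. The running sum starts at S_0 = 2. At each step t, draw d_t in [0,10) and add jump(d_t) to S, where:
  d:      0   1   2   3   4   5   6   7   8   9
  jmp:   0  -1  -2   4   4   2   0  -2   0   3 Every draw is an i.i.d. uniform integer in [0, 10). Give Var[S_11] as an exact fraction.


Outcome values over d=0..9: [0, -1, -2, 4, 4, 2, 0, -2, 0, 3]
Σy = 8, Σy² = 54, M = 10
μ = 8/10 = 4/5,  σ² = 54/10 − (4/5)² = 119/25
Independent increments: Var[S_11] = 11·σ² = 11·(119/25) = 1309/25

1309/25


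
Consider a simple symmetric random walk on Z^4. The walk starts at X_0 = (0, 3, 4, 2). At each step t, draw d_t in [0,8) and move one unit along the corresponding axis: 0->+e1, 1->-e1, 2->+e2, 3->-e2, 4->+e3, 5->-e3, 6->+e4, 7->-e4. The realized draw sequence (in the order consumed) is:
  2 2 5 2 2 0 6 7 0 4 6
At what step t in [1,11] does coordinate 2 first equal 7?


t=0: X=(0, 3, 4, 2), d=2 → +e2, X_1=(0, 4, 4, 2)
t=1: X=(0, 4, 4, 2), d=2 → +e2, X_2=(0, 5, 4, 2)
t=2: X=(0, 5, 4, 2), d=5 → -e3, X_3=(0, 5, 3, 2)
t=3: X=(0, 5, 3, 2), d=2 → +e2, X_4=(0, 6, 3, 2)
t=4: X=(0, 6, 3, 2), d=2 → +e2, X_5=(0, 7, 3, 2)
t=5: X=(0, 7, 3, 2), d=0 → +e1, X_6=(1, 7, 3, 2)
t=6: X=(1, 7, 3, 2), d=6 → +e4, X_7=(1, 7, 3, 3)
t=7: X=(1, 7, 3, 3), d=7 → -e4, X_8=(1, 7, 3, 2)
t=8: X=(1, 7, 3, 2), d=0 → +e1, X_9=(2, 7, 3, 2)
t=9: X=(2, 7, 3, 2), d=4 → +e3, X_10=(2, 7, 4, 2)
t=10: X=(2, 7, 4, 2), d=6 → +e4, X_11=(2, 7, 4, 3)

5


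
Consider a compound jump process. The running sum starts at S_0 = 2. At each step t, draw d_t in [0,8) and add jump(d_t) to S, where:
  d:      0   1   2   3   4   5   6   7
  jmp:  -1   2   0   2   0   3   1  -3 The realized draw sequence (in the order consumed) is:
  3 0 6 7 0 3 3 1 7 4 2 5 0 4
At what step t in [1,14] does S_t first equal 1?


t=0: S=2, d=3, jump=2, S_1=4
t=1: S=4, d=0, jump=-1, S_2=3
t=2: S=3, d=6, jump=1, S_3=4
t=3: S=4, d=7, jump=-3, S_4=1
t=4: S=1, d=0, jump=-1, S_5=0
t=5: S=0, d=3, jump=2, S_6=2
t=6: S=2, d=3, jump=2, S_7=4
t=7: S=4, d=1, jump=2, S_8=6
t=8: S=6, d=7, jump=-3, S_9=3
t=9: S=3, d=4, jump=0, S_10=3
t=10: S=3, d=2, jump=0, S_11=3
t=11: S=3, d=5, jump=3, S_12=6
t=12: S=6, d=0, jump=-1, S_13=5
t=13: S=5, d=4, jump=0, S_14=5

4


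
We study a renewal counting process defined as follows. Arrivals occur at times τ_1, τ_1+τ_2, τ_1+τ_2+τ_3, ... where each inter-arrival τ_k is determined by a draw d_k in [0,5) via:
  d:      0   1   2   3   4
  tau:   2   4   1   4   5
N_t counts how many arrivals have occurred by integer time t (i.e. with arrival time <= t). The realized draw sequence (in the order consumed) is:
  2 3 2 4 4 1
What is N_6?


draw d_1=2: τ_1=1, arrival time A_1=1
draw d_2=3: τ_2=4, arrival time A_2=5
draw d_3=2: τ_3=1, arrival time A_3=6
draw d_4=4: τ_4=5, arrival time A_4=11
draw d_5=4: τ_5=5, arrival time A_5=16
draw d_6=1: τ_6=4, arrival time A_6=20
N_t over t=0..6: 0:0 1:1 2:1 3:1 4:1 5:2 6:3

3


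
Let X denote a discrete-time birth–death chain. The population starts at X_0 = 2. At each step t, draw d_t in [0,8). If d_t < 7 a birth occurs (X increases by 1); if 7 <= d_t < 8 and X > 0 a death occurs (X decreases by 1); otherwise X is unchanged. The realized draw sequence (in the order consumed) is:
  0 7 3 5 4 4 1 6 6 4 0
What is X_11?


t=0: X=2, d=0 → birth, X_1=3
t=1: X=3, d=7 → death, X_2=2
t=2: X=2, d=3 → birth, X_3=3
t=3: X=3, d=5 → birth, X_4=4
t=4: X=4, d=4 → birth, X_5=5
t=5: X=5, d=4 → birth, X_6=6
t=6: X=6, d=1 → birth, X_7=7
t=7: X=7, d=6 → birth, X_8=8
t=8: X=8, d=6 → birth, X_9=9
t=9: X=9, d=4 → birth, X_10=10
t=10: X=10, d=0 → birth, X_11=11

11


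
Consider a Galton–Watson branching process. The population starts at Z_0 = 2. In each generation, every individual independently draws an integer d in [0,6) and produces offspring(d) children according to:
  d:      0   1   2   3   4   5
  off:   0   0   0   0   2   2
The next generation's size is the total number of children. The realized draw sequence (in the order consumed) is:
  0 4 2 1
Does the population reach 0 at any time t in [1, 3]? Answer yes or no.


gen 0: Z_0=2, draws=[0, 4], offspring=[0, 2], Z_1=2
gen 1: Z_1=2, draws=[2, 1], offspring=[0, 0], Z_2=0
gen 2: Z_2=0, draws=[], offspring=[], Z_3=0

yes


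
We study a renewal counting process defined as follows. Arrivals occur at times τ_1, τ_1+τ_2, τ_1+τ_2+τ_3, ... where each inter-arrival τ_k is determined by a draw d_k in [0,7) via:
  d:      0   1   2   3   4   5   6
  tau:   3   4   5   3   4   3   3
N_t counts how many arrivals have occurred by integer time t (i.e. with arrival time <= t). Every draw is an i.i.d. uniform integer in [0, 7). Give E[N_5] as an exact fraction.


Inter-arrival values over d=0..6: [3, 4, 5, 3, 4, 3, 3]
Each d has probability 1/7, so the pmf of τ is: f(3) = 4/7, f(4) = 2/7, f(5) = 1/7
Renewal equation for m(n) = E[N_n]: condition on τ_1 = k (if k <= n, one arrival plus a fresh copy on the remaining n−k steps): m(n) = F(n) + Σ_{k<=n} f(k)·m(n−k), where F(n) = P(τ <= n) and m(0) = 0
m(1) = F(1) = 0
m(2) = F(2) = 0
m(3) = F(3) = 4/7
m(4) = F(4) = 6/7
m(5) = F(5) = 1
E[N_5] = m(5) = 1

1


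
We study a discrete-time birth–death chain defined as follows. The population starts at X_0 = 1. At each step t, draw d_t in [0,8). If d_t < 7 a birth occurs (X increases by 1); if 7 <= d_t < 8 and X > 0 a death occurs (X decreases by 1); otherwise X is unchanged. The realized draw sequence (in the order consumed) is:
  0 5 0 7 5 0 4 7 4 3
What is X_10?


t=0: X=1, d=0 → birth, X_1=2
t=1: X=2, d=5 → birth, X_2=3
t=2: X=3, d=0 → birth, X_3=4
t=3: X=4, d=7 → death, X_4=3
t=4: X=3, d=5 → birth, X_5=4
t=5: X=4, d=0 → birth, X_6=5
t=6: X=5, d=4 → birth, X_7=6
t=7: X=6, d=7 → death, X_8=5
t=8: X=5, d=4 → birth, X_9=6
t=9: X=6, d=3 → birth, X_10=7

7


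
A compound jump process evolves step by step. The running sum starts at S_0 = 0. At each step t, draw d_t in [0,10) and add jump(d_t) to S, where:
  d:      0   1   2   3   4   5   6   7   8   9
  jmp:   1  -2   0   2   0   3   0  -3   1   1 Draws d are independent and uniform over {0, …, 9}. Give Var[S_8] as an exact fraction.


562/25

Outcome values over d=0..9: [1, -2, 0, 2, 0, 3, 0, -3, 1, 1]
Σy = 3, Σy² = 29, M = 10
μ = 3/10 = 3/10,  σ² = 29/10 − (3/10)² = 281/100
Independent increments: Var[S_8] = 8·σ² = 8·(281/100) = 562/25


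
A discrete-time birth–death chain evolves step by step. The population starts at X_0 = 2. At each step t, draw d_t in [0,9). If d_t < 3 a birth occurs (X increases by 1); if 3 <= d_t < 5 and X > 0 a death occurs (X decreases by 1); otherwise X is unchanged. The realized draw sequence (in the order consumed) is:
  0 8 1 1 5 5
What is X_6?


5

t=0: X=2, d=0 → birth, X_1=3
t=1: X=3, d=8 → hold, X_2=3
t=2: X=3, d=1 → birth, X_3=4
t=3: X=4, d=1 → birth, X_4=5
t=4: X=5, d=5 → hold, X_5=5
t=5: X=5, d=5 → hold, X_6=5


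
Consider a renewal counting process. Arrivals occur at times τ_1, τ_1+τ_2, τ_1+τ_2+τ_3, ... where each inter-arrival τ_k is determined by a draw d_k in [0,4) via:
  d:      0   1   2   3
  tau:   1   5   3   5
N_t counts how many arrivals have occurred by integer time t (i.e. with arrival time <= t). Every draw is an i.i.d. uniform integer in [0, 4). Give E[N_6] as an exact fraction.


6485/4096

Inter-arrival values over d=0..3: [1, 5, 3, 5]
Each d has probability 1/4, so the pmf of τ is: f(1) = 1/4, f(3) = 1/4, f(5) = 1/2
Renewal equation for m(n) = E[N_n]: condition on τ_1 = k (if k <= n, one arrival plus a fresh copy on the remaining n−k steps): m(n) = F(n) + Σ_{k<=n} f(k)·m(n−k), where F(n) = P(τ <= n) and m(0) = 0
m(1) = F(1) = 1/4
m(2) = F(2) + f(1)·m(1) = 1/4 + 1/4·1/4 = 5/16
m(3) = F(3) + f(1)·m(2) = 1/2 + 1/4·5/16 = 37/64
m(4) = F(4) + f(1)·m(3) + f(3)·m(1) = 1/2 + 1/4·37/64 + 1/4·1/4 = 181/256
m(5) = F(5) + f(1)·m(4) + f(3)·m(2) = 1 + 1/4·181/256 + 1/4·5/16 = 1285/1024
m(6) = F(6) + f(1)·m(5) + f(3)·m(3) + f(5)·m(1) = 1 + 1/4·1285/1024 + 1/4·37/64 + 1/2·1/4 = 6485/4096
E[N_6] = m(6) = 6485/4096


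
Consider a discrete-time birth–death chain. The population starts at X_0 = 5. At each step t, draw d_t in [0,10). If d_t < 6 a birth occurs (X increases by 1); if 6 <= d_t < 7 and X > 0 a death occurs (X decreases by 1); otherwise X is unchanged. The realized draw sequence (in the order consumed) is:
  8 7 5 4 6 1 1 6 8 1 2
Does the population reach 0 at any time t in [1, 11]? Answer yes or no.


t=0: X=5, d=8 → hold, X_1=5
t=1: X=5, d=7 → hold, X_2=5
t=2: X=5, d=5 → birth, X_3=6
t=3: X=6, d=4 → birth, X_4=7
t=4: X=7, d=6 → death, X_5=6
t=5: X=6, d=1 → birth, X_6=7
t=6: X=7, d=1 → birth, X_7=8
t=7: X=8, d=6 → death, X_8=7
t=8: X=7, d=8 → hold, X_9=7
t=9: X=7, d=1 → birth, X_10=8
t=10: X=8, d=2 → birth, X_11=9

no


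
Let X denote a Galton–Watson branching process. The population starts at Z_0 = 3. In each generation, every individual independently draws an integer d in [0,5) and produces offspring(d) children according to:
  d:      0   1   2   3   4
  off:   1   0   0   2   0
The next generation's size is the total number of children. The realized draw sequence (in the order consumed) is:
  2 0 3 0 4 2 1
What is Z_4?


0

gen 0: Z_0=3, draws=[2, 0, 3], offspring=[0, 1, 2], Z_1=3
gen 1: Z_1=3, draws=[0, 4, 2], offspring=[1, 0, 0], Z_2=1
gen 2: Z_2=1, draws=[1], offspring=[0], Z_3=0
gen 3: Z_3=0, draws=[], offspring=[], Z_4=0


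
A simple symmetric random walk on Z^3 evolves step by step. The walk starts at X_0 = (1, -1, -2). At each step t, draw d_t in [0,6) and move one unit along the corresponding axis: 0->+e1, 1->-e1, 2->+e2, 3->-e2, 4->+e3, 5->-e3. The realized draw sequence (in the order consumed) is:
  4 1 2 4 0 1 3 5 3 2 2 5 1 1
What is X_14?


t=0: X=(1, -1, -2), d=4 → +e3, X_1=(1, -1, -1)
t=1: X=(1, -1, -1), d=1 → -e1, X_2=(0, -1, -1)
t=2: X=(0, -1, -1), d=2 → +e2, X_3=(0, 0, -1)
t=3: X=(0, 0, -1), d=4 → +e3, X_4=(0, 0, 0)
t=4: X=(0, 0, 0), d=0 → +e1, X_5=(1, 0, 0)
t=5: X=(1, 0, 0), d=1 → -e1, X_6=(0, 0, 0)
t=6: X=(0, 0, 0), d=3 → -e2, X_7=(0, -1, 0)
t=7: X=(0, -1, 0), d=5 → -e3, X_8=(0, -1, -1)
t=8: X=(0, -1, -1), d=3 → -e2, X_9=(0, -2, -1)
t=9: X=(0, -2, -1), d=2 → +e2, X_10=(0, -1, -1)
t=10: X=(0, -1, -1), d=2 → +e2, X_11=(0, 0, -1)
t=11: X=(0, 0, -1), d=5 → -e3, X_12=(0, 0, -2)
t=12: X=(0, 0, -2), d=1 → -e1, X_13=(-1, 0, -2)
t=13: X=(-1, 0, -2), d=1 → -e1, X_14=(-2, 0, -2)

(-2, 0, -2)


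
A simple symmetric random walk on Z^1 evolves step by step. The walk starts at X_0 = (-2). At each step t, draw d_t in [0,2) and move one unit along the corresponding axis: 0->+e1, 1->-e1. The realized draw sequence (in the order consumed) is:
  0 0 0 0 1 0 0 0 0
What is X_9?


t=0: X=(-2), d=0 → +e1, X_1=(-1)
t=1: X=(-1), d=0 → +e1, X_2=(0)
t=2: X=(0), d=0 → +e1, X_3=(1)
t=3: X=(1), d=0 → +e1, X_4=(2)
t=4: X=(2), d=1 → -e1, X_5=(1)
t=5: X=(1), d=0 → +e1, X_6=(2)
t=6: X=(2), d=0 → +e1, X_7=(3)
t=7: X=(3), d=0 → +e1, X_8=(4)
t=8: X=(4), d=0 → +e1, X_9=(5)

(5)


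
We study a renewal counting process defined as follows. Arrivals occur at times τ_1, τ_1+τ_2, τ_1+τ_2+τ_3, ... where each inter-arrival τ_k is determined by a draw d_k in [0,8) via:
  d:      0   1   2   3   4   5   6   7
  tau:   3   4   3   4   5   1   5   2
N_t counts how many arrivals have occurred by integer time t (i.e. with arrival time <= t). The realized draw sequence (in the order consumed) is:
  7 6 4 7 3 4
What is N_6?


draw d_1=7: τ_1=2, arrival time A_1=2
draw d_2=6: τ_2=5, arrival time A_2=7
draw d_3=4: τ_3=5, arrival time A_3=12
draw d_4=7: τ_4=2, arrival time A_4=14
draw d_5=3: τ_5=4, arrival time A_5=18
draw d_6=4: τ_6=5, arrival time A_6=23
N_t over t=0..6: 0:0 1:0 2:1 3:1 4:1 5:1 6:1

1


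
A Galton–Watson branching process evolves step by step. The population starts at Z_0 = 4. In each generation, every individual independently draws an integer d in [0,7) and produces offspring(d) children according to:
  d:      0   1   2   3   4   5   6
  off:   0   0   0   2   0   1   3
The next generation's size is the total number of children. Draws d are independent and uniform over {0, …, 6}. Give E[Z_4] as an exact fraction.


Outcome values over d=0..6: [0, 0, 0, 2, 0, 1, 3]
Σy = 6, Σy² = 14, M = 7
μ = 6/7 = 6/7,  σ² = 14/7 − (6/7)² = 62/49
E[Z_0] = 4
E[Z_1] = 6/7·E[Z_0] = 24/7
E[Z_2] = 6/7·E[Z_1] = 144/49
E[Z_3] = 6/7·E[Z_2] = 864/343
E[Z_4] = 6/7·E[Z_3] = 5184/2401

5184/2401


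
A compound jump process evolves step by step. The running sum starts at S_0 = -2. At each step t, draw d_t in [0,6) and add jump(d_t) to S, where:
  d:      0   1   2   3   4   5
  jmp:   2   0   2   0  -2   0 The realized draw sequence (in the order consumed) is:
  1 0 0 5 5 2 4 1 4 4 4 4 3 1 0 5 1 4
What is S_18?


-6

t=0: S=-2, d=1, jump=0, S_1=-2
t=1: S=-2, d=0, jump=2, S_2=0
t=2: S=0, d=0, jump=2, S_3=2
t=3: S=2, d=5, jump=0, S_4=2
t=4: S=2, d=5, jump=0, S_5=2
t=5: S=2, d=2, jump=2, S_6=4
t=6: S=4, d=4, jump=-2, S_7=2
t=7: S=2, d=1, jump=0, S_8=2
t=8: S=2, d=4, jump=-2, S_9=0
t=9: S=0, d=4, jump=-2, S_10=-2
t=10: S=-2, d=4, jump=-2, S_11=-4
t=11: S=-4, d=4, jump=-2, S_12=-6
t=12: S=-6, d=3, jump=0, S_13=-6
t=13: S=-6, d=1, jump=0, S_14=-6
t=14: S=-6, d=0, jump=2, S_15=-4
t=15: S=-4, d=5, jump=0, S_16=-4
t=16: S=-4, d=1, jump=0, S_17=-4
t=17: S=-4, d=4, jump=-2, S_18=-6


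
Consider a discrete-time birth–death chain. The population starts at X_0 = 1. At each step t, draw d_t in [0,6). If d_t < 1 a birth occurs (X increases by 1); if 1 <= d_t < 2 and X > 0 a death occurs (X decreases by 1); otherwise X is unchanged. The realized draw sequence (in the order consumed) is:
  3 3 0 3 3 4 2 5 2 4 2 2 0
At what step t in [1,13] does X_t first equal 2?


t=0: X=1, d=3 → hold, X_1=1
t=1: X=1, d=3 → hold, X_2=1
t=2: X=1, d=0 → birth, X_3=2
t=3: X=2, d=3 → hold, X_4=2
t=4: X=2, d=3 → hold, X_5=2
t=5: X=2, d=4 → hold, X_6=2
t=6: X=2, d=2 → hold, X_7=2
t=7: X=2, d=5 → hold, X_8=2
t=8: X=2, d=2 → hold, X_9=2
t=9: X=2, d=4 → hold, X_10=2
t=10: X=2, d=2 → hold, X_11=2
t=11: X=2, d=2 → hold, X_12=2
t=12: X=2, d=0 → birth, X_13=3

3


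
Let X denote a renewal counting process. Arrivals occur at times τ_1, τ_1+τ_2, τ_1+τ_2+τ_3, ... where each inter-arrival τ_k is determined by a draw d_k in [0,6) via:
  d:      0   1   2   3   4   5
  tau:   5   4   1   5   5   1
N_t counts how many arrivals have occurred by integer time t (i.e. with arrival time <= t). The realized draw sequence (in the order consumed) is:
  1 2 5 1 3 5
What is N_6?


3

draw d_1=1: τ_1=4, arrival time A_1=4
draw d_2=2: τ_2=1, arrival time A_2=5
draw d_3=5: τ_3=1, arrival time A_3=6
draw d_4=1: τ_4=4, arrival time A_4=10
draw d_5=3: τ_5=5, arrival time A_5=15
draw d_6=5: τ_6=1, arrival time A_6=16
N_t over t=0..6: 0:0 1:0 2:0 3:0 4:1 5:2 6:3


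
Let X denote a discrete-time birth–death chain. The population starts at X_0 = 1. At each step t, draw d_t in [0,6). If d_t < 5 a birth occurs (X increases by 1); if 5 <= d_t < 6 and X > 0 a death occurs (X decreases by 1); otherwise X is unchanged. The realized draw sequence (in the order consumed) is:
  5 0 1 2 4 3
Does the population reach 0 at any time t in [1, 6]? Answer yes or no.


t=0: X=1, d=5 → death, X_1=0
t=1: X=0, d=0 → birth, X_2=1
t=2: X=1, d=1 → birth, X_3=2
t=3: X=2, d=2 → birth, X_4=3
t=4: X=3, d=4 → birth, X_5=4
t=5: X=4, d=3 → birth, X_6=5

yes


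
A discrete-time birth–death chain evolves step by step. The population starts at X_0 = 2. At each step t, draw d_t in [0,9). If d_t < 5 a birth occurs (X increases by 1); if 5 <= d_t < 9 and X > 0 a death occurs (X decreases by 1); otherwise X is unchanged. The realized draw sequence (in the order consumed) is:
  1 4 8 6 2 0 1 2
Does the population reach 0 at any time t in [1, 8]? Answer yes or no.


no

t=0: X=2, d=1 → birth, X_1=3
t=1: X=3, d=4 → birth, X_2=4
t=2: X=4, d=8 → death, X_3=3
t=3: X=3, d=6 → death, X_4=2
t=4: X=2, d=2 → birth, X_5=3
t=5: X=3, d=0 → birth, X_6=4
t=6: X=4, d=1 → birth, X_7=5
t=7: X=5, d=2 → birth, X_8=6


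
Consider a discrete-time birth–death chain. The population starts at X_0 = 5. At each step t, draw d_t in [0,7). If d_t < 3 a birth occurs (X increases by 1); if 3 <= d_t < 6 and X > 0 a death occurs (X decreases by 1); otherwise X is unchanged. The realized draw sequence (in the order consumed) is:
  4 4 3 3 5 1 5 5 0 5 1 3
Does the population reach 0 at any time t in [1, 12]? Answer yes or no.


t=0: X=5, d=4 → death, X_1=4
t=1: X=4, d=4 → death, X_2=3
t=2: X=3, d=3 → death, X_3=2
t=3: X=2, d=3 → death, X_4=1
t=4: X=1, d=5 → death, X_5=0
t=5: X=0, d=1 → birth, X_6=1
t=6: X=1, d=5 → death, X_7=0
t=7: X=0, d=5 → hold, X_8=0
t=8: X=0, d=0 → birth, X_9=1
t=9: X=1, d=5 → death, X_10=0
t=10: X=0, d=1 → birth, X_11=1
t=11: X=1, d=3 → death, X_12=0

yes


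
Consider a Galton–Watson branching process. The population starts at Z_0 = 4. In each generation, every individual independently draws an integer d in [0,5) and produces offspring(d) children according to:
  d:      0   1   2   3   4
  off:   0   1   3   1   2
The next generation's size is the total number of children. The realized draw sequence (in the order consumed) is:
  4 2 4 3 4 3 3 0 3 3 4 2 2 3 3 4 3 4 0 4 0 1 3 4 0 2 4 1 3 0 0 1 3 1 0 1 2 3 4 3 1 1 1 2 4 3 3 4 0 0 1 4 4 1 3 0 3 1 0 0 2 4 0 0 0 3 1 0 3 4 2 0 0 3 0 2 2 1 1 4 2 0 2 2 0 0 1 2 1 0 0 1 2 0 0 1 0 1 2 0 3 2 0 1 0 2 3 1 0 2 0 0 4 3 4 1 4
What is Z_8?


gen 0: Z_0=4, draws=[4, 2, 4, 3], offspring=[2, 3, 2, 1], Z_1=8
gen 1: Z_1=8, draws=[4, 3, 3, 0, 3, 3, 4, 2], offspring=[2, 1, 1, 0, 1, 1, 2, 3], Z_2=11
gen 2: Z_2=11, draws=[2, 3, 3, 4, 3, 4, 0, 4, 0, 1, 3], offspring=[3, 1, 1, 2, 1, 2, 0, 2, 0, 1, 1], Z_3=14
gen 3: Z_3=14, draws=[4, 0, 2, 4, 1, 3, 0, 0, 1, 3, 1, 0, 1, 2], offspring=[2, 0, 3, 2, 1, 1, 0, 0, 1, 1, 1, 0, 1, 3], Z_4=16
gen 4: Z_4=16, draws=[3, 4, 3, 1, 1, 1, 2, 4, 3, 3, 4, 0, 0, 1, 4, 4], offspring=[1, 2, 1, 1, 1, 1, 3, 2, 1, 1, 2, 0, 0, 1, 2, 2], Z_5=21
gen 5: Z_5=21, draws=[1, 3, 0, 3, 1, 0, 0, 2, 4, 0, 0, 0, 3, 1, 0, 3, 4, 2, 0, 0, 3], offspring=[1, 1, 0, 1, 1, 0, 0, 3, 2, 0, 0, 0, 1, 1, 0, 1, 2, 3, 0, 0, 1], Z_6=18
gen 6: Z_6=18, draws=[0, 2, 2, 1, 1, 4, 2, 0, 2, 2, 0, 0, 1, 2, 1, 0, 0, 1], offspring=[0, 3, 3, 1, 1, 2, 3, 0, 3, 3, 0, 0, 1, 3, 1, 0, 0, 1], Z_7=25
gen 7: Z_7=25, draws=[2, 0, 0, 1, 0, 1, 2, 0, 3, 2, 0, 1, 0, 2, 3, 1, 0, 2, 0, 0, 4, 3, 4, 1, 4], offspring=[3, 0, 0, 1, 0, 1, 3, 0, 1, 3, 0, 1, 0, 3, 1, 1, 0, 3, 0, 0, 2, 1, 2, 1, 2], Z_8=29

29


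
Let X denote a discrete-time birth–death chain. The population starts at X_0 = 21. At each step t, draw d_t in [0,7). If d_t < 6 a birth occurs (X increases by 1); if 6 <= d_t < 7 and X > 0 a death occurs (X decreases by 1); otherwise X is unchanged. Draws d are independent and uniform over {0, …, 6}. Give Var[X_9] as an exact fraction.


X can drop by at most 1 per step and X_0 = 21 > T = 9, so X_t >= 21 − t >= 12 > 0 for every t <= 9: the floor at 0 (the 'and X > 0' condition) never binds. Hence X_9 = X_0 + Σ_{t<9} Y_t with i.i.d. increments Y_t = y(d_t) ∈ {+1, −1, 0}.
Outcome values over d=0..6: [1, 1, 1, 1, 1, 1, -1]
Σy = 5, Σy² = 7, M = 7
μ = 5/7 = 5/7,  σ² = 7/7 − (5/7)² = 24/49
Independent increments: Var[X_9] = 9·σ² = 9·(24/49) = 216/49

216/49


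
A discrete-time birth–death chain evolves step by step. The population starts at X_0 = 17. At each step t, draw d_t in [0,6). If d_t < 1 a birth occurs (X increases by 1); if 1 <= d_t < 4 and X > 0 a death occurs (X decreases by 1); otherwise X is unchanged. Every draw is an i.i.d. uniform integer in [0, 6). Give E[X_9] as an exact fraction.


14

X can drop by at most 1 per step and X_0 = 17 > T = 9, so X_t >= 17 − t >= 8 > 0 for every t <= 9: the floor at 0 (the 'and X > 0' condition) never binds. Hence X_9 = X_0 + Σ_{t<9} Y_t with i.i.d. increments Y_t = y(d_t) ∈ {+1, −1, 0}.
Outcome values over d=0..5: [1, -1, -1, -1, 0, 0]
Σy = -2, Σy² = 4, M = 6
μ = -2/6 = -1/3,  σ² = 4/6 − (-1/3)² = 5/9
E[X_9] = 17 + 9·(-1/3) = 14


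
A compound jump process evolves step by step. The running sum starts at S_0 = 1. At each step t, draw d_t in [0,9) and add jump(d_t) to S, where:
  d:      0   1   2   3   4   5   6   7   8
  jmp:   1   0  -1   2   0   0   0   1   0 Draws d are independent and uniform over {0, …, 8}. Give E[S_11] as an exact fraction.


Outcome values over d=0..8: [1, 0, -1, 2, 0, 0, 0, 1, 0]
Σy = 3, Σy² = 7, M = 9
μ = 3/9 = 1/3,  σ² = 7/9 − (1/3)² = 2/3
E[S_11] = 1 + 11·(1/3) = 14/3

14/3


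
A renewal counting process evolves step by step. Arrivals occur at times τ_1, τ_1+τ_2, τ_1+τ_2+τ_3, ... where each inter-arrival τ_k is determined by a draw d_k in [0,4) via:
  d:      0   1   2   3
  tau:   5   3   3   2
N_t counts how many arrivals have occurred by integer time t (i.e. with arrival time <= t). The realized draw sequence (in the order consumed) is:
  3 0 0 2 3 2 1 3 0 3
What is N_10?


2

draw d_1=3: τ_1=2, arrival time A_1=2
draw d_2=0: τ_2=5, arrival time A_2=7
draw d_3=0: τ_3=5, arrival time A_3=12
draw d_4=2: τ_4=3, arrival time A_4=15
draw d_5=3: τ_5=2, arrival time A_5=17
draw d_6=2: τ_6=3, arrival time A_6=20
draw d_7=1: τ_7=3, arrival time A_7=23
draw d_8=3: τ_8=2, arrival time A_8=25
draw d_9=0: τ_9=5, arrival time A_9=30
draw d_10=3: τ_10=2, arrival time A_10=32
N_t over t=0..10: 0:0 1:0 2:1 3:1 4:1 5:1 6:1 7:2 8:2 9:2 10:2


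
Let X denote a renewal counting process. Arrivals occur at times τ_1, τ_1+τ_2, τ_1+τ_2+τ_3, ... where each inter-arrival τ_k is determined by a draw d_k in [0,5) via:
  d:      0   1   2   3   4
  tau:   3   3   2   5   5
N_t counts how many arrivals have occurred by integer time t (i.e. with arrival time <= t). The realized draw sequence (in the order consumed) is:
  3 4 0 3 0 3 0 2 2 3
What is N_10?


draw d_1=3: τ_1=5, arrival time A_1=5
draw d_2=4: τ_2=5, arrival time A_2=10
draw d_3=0: τ_3=3, arrival time A_3=13
draw d_4=3: τ_4=5, arrival time A_4=18
draw d_5=0: τ_5=3, arrival time A_5=21
draw d_6=3: τ_6=5, arrival time A_6=26
draw d_7=0: τ_7=3, arrival time A_7=29
draw d_8=2: τ_8=2, arrival time A_8=31
draw d_9=2: τ_9=2, arrival time A_9=33
draw d_10=3: τ_10=5, arrival time A_10=38
N_t over t=0..10: 0:0 1:0 2:0 3:0 4:0 5:1 6:1 7:1 8:1 9:1 10:2

2


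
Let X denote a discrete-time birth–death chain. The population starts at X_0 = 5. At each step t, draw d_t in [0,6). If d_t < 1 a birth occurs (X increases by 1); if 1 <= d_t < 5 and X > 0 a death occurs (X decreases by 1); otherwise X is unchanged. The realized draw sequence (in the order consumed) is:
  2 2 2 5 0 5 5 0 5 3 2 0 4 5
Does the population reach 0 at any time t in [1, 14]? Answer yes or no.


no

t=0: X=5, d=2 → death, X_1=4
t=1: X=4, d=2 → death, X_2=3
t=2: X=3, d=2 → death, X_3=2
t=3: X=2, d=5 → hold, X_4=2
t=4: X=2, d=0 → birth, X_5=3
t=5: X=3, d=5 → hold, X_6=3
t=6: X=3, d=5 → hold, X_7=3
t=7: X=3, d=0 → birth, X_8=4
t=8: X=4, d=5 → hold, X_9=4
t=9: X=4, d=3 → death, X_10=3
t=10: X=3, d=2 → death, X_11=2
t=11: X=2, d=0 → birth, X_12=3
t=12: X=3, d=4 → death, X_13=2
t=13: X=2, d=5 → hold, X_14=2


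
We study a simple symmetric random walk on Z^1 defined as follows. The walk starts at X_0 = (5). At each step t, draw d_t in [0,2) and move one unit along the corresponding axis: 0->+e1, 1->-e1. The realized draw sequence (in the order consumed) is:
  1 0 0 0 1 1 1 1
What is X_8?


t=0: X=(5), d=1 → -e1, X_1=(4)
t=1: X=(4), d=0 → +e1, X_2=(5)
t=2: X=(5), d=0 → +e1, X_3=(6)
t=3: X=(6), d=0 → +e1, X_4=(7)
t=4: X=(7), d=1 → -e1, X_5=(6)
t=5: X=(6), d=1 → -e1, X_6=(5)
t=6: X=(5), d=1 → -e1, X_7=(4)
t=7: X=(4), d=1 → -e1, X_8=(3)

(3)


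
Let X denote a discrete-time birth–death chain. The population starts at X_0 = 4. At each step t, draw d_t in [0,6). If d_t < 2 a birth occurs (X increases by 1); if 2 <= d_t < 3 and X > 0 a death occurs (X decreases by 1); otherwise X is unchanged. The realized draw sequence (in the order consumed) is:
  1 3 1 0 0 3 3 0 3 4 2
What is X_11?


t=0: X=4, d=1 → birth, X_1=5
t=1: X=5, d=3 → hold, X_2=5
t=2: X=5, d=1 → birth, X_3=6
t=3: X=6, d=0 → birth, X_4=7
t=4: X=7, d=0 → birth, X_5=8
t=5: X=8, d=3 → hold, X_6=8
t=6: X=8, d=3 → hold, X_7=8
t=7: X=8, d=0 → birth, X_8=9
t=8: X=9, d=3 → hold, X_9=9
t=9: X=9, d=4 → hold, X_10=9
t=10: X=9, d=2 → death, X_11=8

8


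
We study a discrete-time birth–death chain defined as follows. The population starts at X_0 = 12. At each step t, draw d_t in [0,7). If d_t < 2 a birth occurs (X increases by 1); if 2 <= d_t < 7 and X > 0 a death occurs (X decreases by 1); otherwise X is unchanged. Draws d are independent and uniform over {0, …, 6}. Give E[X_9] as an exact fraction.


X can drop by at most 1 per step and X_0 = 12 > T = 9, so X_t >= 12 − t >= 3 > 0 for every t <= 9: the floor at 0 (the 'and X > 0' condition) never binds. Hence X_9 = X_0 + Σ_{t<9} Y_t with i.i.d. increments Y_t = y(d_t) ∈ {+1, −1, 0}.
Outcome values over d=0..6: [1, 1, -1, -1, -1, -1, -1]
Σy = -3, Σy² = 7, M = 7
μ = -3/7 = -3/7,  σ² = 7/7 − (-3/7)² = 40/49
E[X_9] = 12 + 9·(-3/7) = 57/7

57/7
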